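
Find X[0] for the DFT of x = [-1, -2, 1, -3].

X[0] = Σ(n=0 to 3) x[n] · ω_4^0 = Σ x[n]
= (-1) + (-2) + (1) + (-3)

X[0] = -5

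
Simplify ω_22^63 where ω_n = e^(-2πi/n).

Since ω_22^22 = 1, powers reduce modulo 22.
63 mod 22 = 19
So ω_22^63 = ω_22^19 = e^(-2πi·19/22)

ω_22^63 = ω_22^19 = 0.6549+0.7557i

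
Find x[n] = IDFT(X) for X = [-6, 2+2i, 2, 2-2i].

x[n] = (1/4) Σ(k=0 to 3) X[k] · e^(2πikn/4)

Computing each x[n]:
x[0] = 0
x[1] = -3
x[2] = -2
x[3] = -1

x = [0, -3, -2, -1]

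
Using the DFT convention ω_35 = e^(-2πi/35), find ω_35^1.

ω_35^1 = e^(-2πi·1/35)
= cos(-2π·1/35) + i·sin(-2π·1/35)
= cos(-2π/35) + i·sin(-2π/35)

ω_35^1 = cos(-2π/35) + i·sin(-2π/35) = 0.9839-0.1786i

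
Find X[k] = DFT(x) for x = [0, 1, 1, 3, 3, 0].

X[k] = Σ(n=0 to 5) x[n] · ω_6^(nk)
where ω_6 = e^(-2πi/6)

Computing each X[k]:
X[0] = 8
X[1] = -4.5000+0.8660i
X[2] = 0.5000-2.5981i
X[3] = 0
X[4] = 0.5000+2.5981i
X[5] = -4.5000-0.8660i

X = [8, -4.5000+0.8660i, 0.5000-2.5981i, 0, 0.5000+2.5981i, -4.5000-0.8660i]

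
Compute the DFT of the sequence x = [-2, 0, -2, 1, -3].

X[k] = Σ(n=0 to 4) x[n] · ω_5^(nk)
where ω_5 = e^(-2πi/5)

Computing each X[k]:
X[0] = -6
X[1] = -2.1180-1.0898i
X[2] = 0.1180-4.6165i
X[3] = 0.1180+4.6165i
X[4] = -2.1180+1.0898i

X = [-6, -2.1180-1.0898i, 0.1180-4.6165i, 0.1180+4.6165i, -2.1180+1.0898i]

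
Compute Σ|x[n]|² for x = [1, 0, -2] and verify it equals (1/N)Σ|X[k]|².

Time domain:
Σ|x[n]|² = |1|² + |0|² + |-2|² = 5.0000

Frequency domain:
(1/3)Σ|X[k]|² = (1/3)(|-1|² + |2.0000-1.7321i|² + |2.0000+1.7321i|²) = (1/3)·15.0000 = 5.0000

Both sides agree, confirming Parseval's theorem.

Σ|x[n]|² = (1/N)Σ|X[k]|² = 5.0000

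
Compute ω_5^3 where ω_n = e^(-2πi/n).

ω_5^3 = e^(-2πi·3/5)
= cos(-2π·3/5) + i·sin(-2π·3/5)
= cos(-6π/5) + i·sin(-6π/5)

ω_5^3 = cos(-6π/5) + i·sin(-6π/5) = -0.8090+0.5878i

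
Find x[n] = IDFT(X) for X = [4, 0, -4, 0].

x[n] = (1/4) Σ(k=0 to 3) X[k] · e^(2πikn/4)

Computing each x[n]:
x[0] = 0
x[1] = 2
x[2] = 0
x[3] = 2

x = [0, 2, 0, 2]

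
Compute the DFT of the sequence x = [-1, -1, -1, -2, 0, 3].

X[k] = Σ(n=0 to 5) x[n] · ω_6^(nk)
where ω_6 = e^(-2πi/6)

Computing each X[k]:
X[0] = -2
X[1] = 2.5000+4.3301i
X[2] = -3.5000+2.5981i
X[3] = -2
X[4] = -3.5000-2.5981i
X[5] = 2.5000-4.3301i

X = [-2, 2.5000+4.3301i, -3.5000+2.5981i, -2, -3.5000-2.5981i, 2.5000-4.3301i]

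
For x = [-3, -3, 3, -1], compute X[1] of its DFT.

X[1] = Σ(n=0 to 3) x[n] · ω_4^(1n) where ω_4 = e^(-2πi/4)
= (-3)·ω_4^0 + (-3)·ω_4^1 + (3)·ω_4^2 + (-1)·ω_4^3

X[1] = -6+2i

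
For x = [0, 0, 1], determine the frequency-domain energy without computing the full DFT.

Parseval: Σ|x[n]|² = (1/N)Σ|X[k]|², so Σ|X[k]|² = N·Σ|x[n]|² = 3·1.0000

Σ|X[k]|² = N·Σ|x[n]|² = 3·1.0000 = 3.0000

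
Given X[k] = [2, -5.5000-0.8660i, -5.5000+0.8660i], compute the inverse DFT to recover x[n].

x[n] = (1/3) Σ(k=0 to 2) X[k] · e^(2πikn/3)

Computing each x[n]:
x[0] = -3
x[1] = 3
x[2] = 2

x = [-3, 3, 2]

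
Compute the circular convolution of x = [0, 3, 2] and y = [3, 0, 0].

(x ⊛ y)[n] = Σ(m=0 to 2) x[m] · y[(n-m) mod 3]

Computing each output sample:
(x ⊛ y)[0] = 0
(x ⊛ y)[1] = 9
(x ⊛ y)[2] = 6

x ⊛ y = [0, 9, 6]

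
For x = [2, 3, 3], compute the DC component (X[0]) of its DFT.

X[0] = Σ(n=0 to 2) x[n] · ω_3^0 = Σ x[n]
= (2) + (3) + (3)

X[0] = 8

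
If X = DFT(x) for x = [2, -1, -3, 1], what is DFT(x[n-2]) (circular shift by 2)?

Time shift by 2: X_shifted[k] = ω_4^(2k) · X[k]
Shifted x = [-3, 1, 2, -1]

DFT(x[n-2]) = [-1, -5-2i, -1, -5+2i]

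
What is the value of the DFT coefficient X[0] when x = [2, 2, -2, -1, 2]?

X[0] = Σ(n=0 to 4) x[n] · ω_5^0 = Σ x[n]
= (2) + (2) + (-2) + (-1) + (2)

X[0] = 3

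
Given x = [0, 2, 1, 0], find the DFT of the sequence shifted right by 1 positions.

Time shift by 1: X_shifted[k] = ω_4^(1k) · X[k]
Shifted x = [0, 0, 2, 1]

DFT(x[n-1]) = [3, -2+1i, 1, -2-1i]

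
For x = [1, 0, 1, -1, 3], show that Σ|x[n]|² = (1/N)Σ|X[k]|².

Time domain:
Σ|x[n]|² = |1|² + |0|² + |1|² + |-1|² + |3|² = 12.0000

Frequency domain:
(1/5)Σ|X[k]|² = (1/5)(|4|² + |1.9271+1.6776i|² + |-1.4271+3.6655i|² + |-1.4271-3.6655i|² + |1.9271-1.6776i|²) = (1/5)·60.0000 = 12.0000

Both sides agree, confirming Parseval's theorem.

Σ|x[n]|² = (1/N)Σ|X[k]|² = 12.0000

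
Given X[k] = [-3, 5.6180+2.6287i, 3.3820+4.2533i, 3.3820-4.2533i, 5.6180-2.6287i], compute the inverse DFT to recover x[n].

x[n] = (1/5) Σ(k=0 to 4) X[k] · e^(2πikn/5)

Computing each x[n]:
x[0] = 3
x[1] = -3
x[2] = -1
x[3] = -3
x[4] = 1

x = [3, -3, -1, -3, 1]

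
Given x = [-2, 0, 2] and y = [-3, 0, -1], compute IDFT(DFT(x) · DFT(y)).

(x ⊛ y)[n] = Σ(m=0 to 2) x[m] · y[(n-m) mod 3]

Computing each output sample:
(x ⊛ y)[0] = 6
(x ⊛ y)[1] = -2
(x ⊛ y)[2] = -4

x ⊛ y = [6, -2, -4]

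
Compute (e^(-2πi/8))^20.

Since ω_8^8 = 1, powers reduce modulo 8.
20 mod 8 = 4
So ω_8^20 = ω_8^4 = e^(-2πi·4/8)

ω_8^20 = ω_8^4 = -1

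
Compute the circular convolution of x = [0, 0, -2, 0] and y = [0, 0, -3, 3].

(x ⊛ y)[n] = Σ(m=0 to 3) x[m] · y[(n-m) mod 4]

Computing each output sample:
(x ⊛ y)[0] = 6
(x ⊛ y)[1] = -6
(x ⊛ y)[2] = 0
(x ⊛ y)[3] = 0

x ⊛ y = [6, -6, 0, 0]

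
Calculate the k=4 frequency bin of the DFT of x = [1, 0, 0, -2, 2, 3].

X[4] = Σ(n=0 to 5) x[n] · ω_6^(4n) where ω_6 = e^(-2πi/6)
= (1)·ω_6^0 + (0)·ω_6^4 + (0)·ω_6^8 + (-2)·ω_6^12 + (2)·ω_6^16 + (3)·ω_6^20

X[4] = -3.5000-0.8660i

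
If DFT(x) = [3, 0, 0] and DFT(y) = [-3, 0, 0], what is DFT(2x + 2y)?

By linearity: DFT(2x + 2y) = 2·DFT(x) + 2·DFT(y)
= 2·[3, 0, 0] + 2·[-3, 0, 0]

Computing element-wise:
Z[0] = 2·(3) + 2·(-3) = 0
Z[1] = 2·(0) + 2·(0) = 0
Z[2] = 2·(0) + 2·(0) = 0

DFT(2x + 2y) = 2·X + 2·Y = [0, 0, 0]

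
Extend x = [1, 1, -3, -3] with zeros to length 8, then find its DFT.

Original 4-point DFT: [-4, 4-4i, 0, 4+4i]
Zero-padded 8-point DFT provides frequency interpolation.

DFT_8([x, 0, ...]) = [-4, 3.8284+4.4142i, 4-4i, -1.8284-1.5858i, 0, -1.8284+1.5858i, 4+4i, 3.8284-4.4142i]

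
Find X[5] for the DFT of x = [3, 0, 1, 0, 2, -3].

X[5] = Σ(n=0 to 5) x[n] · ω_6^(5n) where ω_6 = e^(-2πi/6)
= (3)·ω_6^0 + (0)·ω_6^5 + (1)·ω_6^10 + (0)·ω_6^15 + (2)·ω_6^20 + (-3)·ω_6^25

X[5] = 1.7321i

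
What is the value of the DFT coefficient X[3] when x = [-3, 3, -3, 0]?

X[3] = Σ(n=0 to 3) x[n] · ω_4^(3n) where ω_4 = e^(-2πi/4)
= (-3)·ω_4^0 + (3)·ω_4^3 + (-3)·ω_4^6 + (0)·ω_4^9

X[3] = 3i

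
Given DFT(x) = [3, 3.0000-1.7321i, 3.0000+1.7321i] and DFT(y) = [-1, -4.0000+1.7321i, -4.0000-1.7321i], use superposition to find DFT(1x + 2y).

By linearity: DFT(1x + 2y) = 1·DFT(x) + 2·DFT(y)
= 1·[3, 3.0000-1.7321i, 3.0000+1.7321i] + 2·[-1, -4.0000+1.7321i, -4.0000-1.7321i]

Computing element-wise:
Z[0] = 1·(3) + 2·(-1) = 1
Z[1] = 1·(3.0000-1.7321i) + 2·(-4.0000+1.7321i) = -5.0000+1.7321i
Z[2] = 1·(3.0000+1.7321i) + 2·(-4.0000-1.7321i) = -5.0000-1.7321i

DFT(1x + 2y) = 1·X + 2·Y = [1, -5.0000+1.7321i, -5.0000-1.7321i]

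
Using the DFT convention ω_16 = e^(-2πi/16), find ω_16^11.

ω_16^11 = e^(-2πi·11/16)
= cos(-2π·11/16) + i·sin(-2π·11/16)
= cos(-22π/16) + i·sin(-22π/16)

ω_16^11 = cos(-22π/16) + i·sin(-22π/16) = -0.3827+0.9239i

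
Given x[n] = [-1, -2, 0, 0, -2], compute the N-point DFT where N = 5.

X[k] = Σ(n=0 to 4) x[n] · ω_5^(nk)
where ω_5 = e^(-2πi/5)

Computing each X[k]:
X[0] = -5
X[1] = -2.2361
X[2] = 2.2361
X[3] = 2.2361
X[4] = -2.2361

X = [-5, -2.2361, 2.2361, 2.2361, -2.2361]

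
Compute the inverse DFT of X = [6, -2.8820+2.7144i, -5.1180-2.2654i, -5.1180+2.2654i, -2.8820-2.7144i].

x[n] = (1/5) Σ(k=0 to 4) X[k] · e^(2πikn/5)

Computing each x[n]:
x[0] = -2
x[1] = 2
x[2] = 0
x[3] = 3
x[4] = 3

x = [-2, 2, 0, 3, 3]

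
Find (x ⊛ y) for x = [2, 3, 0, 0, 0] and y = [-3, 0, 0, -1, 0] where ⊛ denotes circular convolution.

(x ⊛ y)[n] = Σ(m=0 to 4) x[m] · y[(n-m) mod 5]

Computing each output sample:
(x ⊛ y)[0] = -6
(x ⊛ y)[1] = -9
(x ⊛ y)[2] = 0
(x ⊛ y)[3] = -2
(x ⊛ y)[4] = -3

x ⊛ y = [-6, -9, 0, -2, -3]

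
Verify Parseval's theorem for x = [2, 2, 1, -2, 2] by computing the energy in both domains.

Time domain:
Σ|x[n]|² = |2|² + |2|² + |1|² + |-2|² + |2|² = 17.0000

Frequency domain:
(1/5)Σ|X[k]|² = (1/5)(|5|² + |4.0451-1.7634i|² + |-1.5451+2.8532i|² + |-1.5451-2.8532i|² + |4.0451+1.7634i|²) = (1/5)·85.0000 = 17.0000

Both sides agree, confirming Parseval's theorem.

Σ|x[n]|² = (1/N)Σ|X[k]|² = 17.0000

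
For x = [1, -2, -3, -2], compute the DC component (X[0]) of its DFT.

X[0] = Σ(n=0 to 3) x[n] · ω_4^0 = Σ x[n]
= (1) + (-2) + (-3) + (-2)

X[0] = -6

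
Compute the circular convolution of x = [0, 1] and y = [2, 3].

(x ⊛ y)[n] = Σ(m=0 to 1) x[m] · y[(n-m) mod 2]

Computing each output sample:
(x ⊛ y)[0] = 3
(x ⊛ y)[1] = 2

x ⊛ y = [3, 2]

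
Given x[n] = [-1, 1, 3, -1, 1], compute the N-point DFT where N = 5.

X[k] = Σ(n=0 to 4) x[n] · ω_5^(nk)
where ω_5 = e^(-2πi/5)

Computing each X[k]:
X[0] = 3
X[1] = -2.0000-2.3511i
X[2] = -2.0000+3.8042i
X[3] = -2.0000-3.8042i
X[4] = -2.0000+2.3511i

X = [3, -2.0000-2.3511i, -2.0000+3.8042i, -2.0000-3.8042i, -2.0000+2.3511i]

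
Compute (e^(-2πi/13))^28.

Since ω_13^13 = 1, powers reduce modulo 13.
28 mod 13 = 2
So ω_13^28 = ω_13^2 = e^(-2πi·2/13)

ω_13^28 = ω_13^2 = 0.5681-0.8230i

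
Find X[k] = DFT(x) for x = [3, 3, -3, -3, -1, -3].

X[k] = Σ(n=0 to 5) x[n] · ω_6^(nk)
where ω_6 = e^(-2πi/6)

Computing each X[k]:
X[0] = -4
X[1] = 8.0000-3.4641i
X[2] = 2.0000-6.9282i
X[3] = 2
X[4] = 2.0000+6.9282i
X[5] = 8.0000+3.4641i

X = [-4, 8.0000-3.4641i, 2.0000-6.9282i, 2, 2.0000+6.9282i, 8.0000+3.4641i]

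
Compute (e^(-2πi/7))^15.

Since ω_7^7 = 1, powers reduce modulo 7.
15 mod 7 = 1
So ω_7^15 = ω_7^1 = e^(-2πi·1/7)

ω_7^15 = ω_7^1 = 0.6235-0.7818i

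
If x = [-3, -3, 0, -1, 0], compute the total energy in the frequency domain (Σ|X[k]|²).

Parseval: Σ|x[n]|² = (1/N)Σ|X[k]|², so Σ|X[k]|² = N·Σ|x[n]|² = 5·19.0000

Σ|X[k]|² = N·Σ|x[n]|² = 5·19.0000 = 95.0000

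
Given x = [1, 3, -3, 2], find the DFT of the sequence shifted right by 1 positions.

Time shift by 1: X_shifted[k] = ω_4^(1k) · X[k]
Shifted x = [2, 1, 3, -3]

DFT(x[n-1]) = [3, -1-4i, 7, -1+4i]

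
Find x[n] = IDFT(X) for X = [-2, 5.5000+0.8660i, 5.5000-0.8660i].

x[n] = (1/3) Σ(k=0 to 2) X[k] · e^(2πikn/3)

Computing each x[n]:
x[0] = 3
x[1] = -3
x[2] = -2

x = [3, -3, -2]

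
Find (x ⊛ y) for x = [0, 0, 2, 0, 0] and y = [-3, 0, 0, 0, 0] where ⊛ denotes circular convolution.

(x ⊛ y)[n] = Σ(m=0 to 4) x[m] · y[(n-m) mod 5]

Computing each output sample:
(x ⊛ y)[0] = 0
(x ⊛ y)[1] = 0
(x ⊛ y)[2] = -6
(x ⊛ y)[3] = 0
(x ⊛ y)[4] = 0

x ⊛ y = [0, 0, -6, 0, 0]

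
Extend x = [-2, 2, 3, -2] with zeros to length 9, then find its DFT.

Original 4-point DFT: [1, -5-4i, 1, -5+4i]
Zero-padded 9-point DFT provides frequency interpolation.

DFT_9([x, 0, ...]) = [1, 1.0530-2.5079i, -3.4718-4.7277i, -6.5000+0.8660i, -0.5813+2.9764i, -0.5813-2.9764i, -6.5000-0.8660i, -3.4718+4.7277i, 1.0530+2.5079i]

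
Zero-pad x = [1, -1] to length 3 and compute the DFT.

Original 2-point DFT: [0, 2]
Zero-padded 3-point DFT provides frequency interpolation.

DFT_3([x, 0, ...]) = [0, 1.5000+0.8660i, 1.5000-0.8660i]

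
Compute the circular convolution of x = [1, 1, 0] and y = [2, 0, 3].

(x ⊛ y)[n] = Σ(m=0 to 2) x[m] · y[(n-m) mod 3]

Computing each output sample:
(x ⊛ y)[0] = 5
(x ⊛ y)[1] = 2
(x ⊛ y)[2] = 3

x ⊛ y = [5, 2, 3]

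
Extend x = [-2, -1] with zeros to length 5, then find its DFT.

Original 2-point DFT: [-3, -1]
Zero-padded 5-point DFT provides frequency interpolation.

DFT_5([x, 0, ...]) = [-3, -2.3090+0.9511i, -1.1910+0.5878i, -1.1910-0.5878i, -2.3090-0.9511i]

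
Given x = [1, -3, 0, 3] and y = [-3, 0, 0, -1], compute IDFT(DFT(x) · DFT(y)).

(x ⊛ y)[n] = Σ(m=0 to 3) x[m] · y[(n-m) mod 4]

Computing each output sample:
(x ⊛ y)[0] = 0
(x ⊛ y)[1] = 9
(x ⊛ y)[2] = -3
(x ⊛ y)[3] = -10

x ⊛ y = [0, 9, -3, -10]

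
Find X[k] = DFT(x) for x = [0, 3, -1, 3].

X[k] = Σ(n=0 to 3) x[n] · ω_4^(nk)
where ω_4 = e^(-2πi/4)

Computing each X[k]:
X[0] = 5
X[1] = 1
X[2] = -7
X[3] = 1

X = [5, 1, -7, 1]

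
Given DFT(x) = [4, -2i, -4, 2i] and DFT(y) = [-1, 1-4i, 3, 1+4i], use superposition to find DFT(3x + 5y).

By linearity: DFT(3x + 5y) = 3·DFT(x) + 5·DFT(y)
= 3·[4, -2i, -4, 2i] + 5·[-1, 1-4i, 3, 1+4i]

Computing element-wise:
Z[0] = 3·(4) + 5·(-1) = 7
Z[1] = 3·(-2i) + 5·(1-4i) = 5-26i
Z[2] = 3·(-4) + 5·(3) = 3
Z[3] = 3·(2i) + 5·(1+4i) = 5+26i

DFT(3x + 5y) = 3·X + 5·Y = [7, 5-26i, 3, 5+26i]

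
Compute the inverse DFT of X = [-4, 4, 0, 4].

x[n] = (1/4) Σ(k=0 to 3) X[k] · e^(2πikn/4)

Computing each x[n]:
x[0] = 1
x[1] = -1
x[2] = -3
x[3] = -1

x = [1, -1, -3, -1]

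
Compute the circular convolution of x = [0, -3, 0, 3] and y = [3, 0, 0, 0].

(x ⊛ y)[n] = Σ(m=0 to 3) x[m] · y[(n-m) mod 4]

Computing each output sample:
(x ⊛ y)[0] = 0
(x ⊛ y)[1] = -9
(x ⊛ y)[2] = 0
(x ⊛ y)[3] = 9

x ⊛ y = [0, -9, 0, 9]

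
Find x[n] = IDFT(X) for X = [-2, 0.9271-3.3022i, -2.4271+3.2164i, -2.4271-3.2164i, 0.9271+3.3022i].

x[n] = (1/5) Σ(k=0 to 4) X[k] · e^(2πikn/5)

Computing each x[n]:
x[0] = -1
x[1] = 1
x[2] = 1
x[3] = -3
x[4] = 0

x = [-1, 1, 1, -3, 0]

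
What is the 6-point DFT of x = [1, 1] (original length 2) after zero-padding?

Original 2-point DFT: [2, 0]
Zero-padded 6-point DFT provides frequency interpolation.

DFT_6([x, 0, ...]) = [2, 1.5000-0.8660i, 0.5000-0.8660i, 0, 0.5000+0.8660i, 1.5000+0.8660i]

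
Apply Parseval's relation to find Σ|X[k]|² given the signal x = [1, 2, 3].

Parseval: Σ|x[n]|² = (1/N)Σ|X[k]|², so Σ|X[k]|² = N·Σ|x[n]|² = 3·14.0000

Σ|X[k]|² = N·Σ|x[n]|² = 3·14.0000 = 42.0000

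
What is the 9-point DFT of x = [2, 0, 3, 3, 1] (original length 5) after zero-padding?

Original 5-point DFT: [9, -2.5451+0.9511i, 3.0451+0.5878i, 3.0451-0.5878i, -2.5451-0.9511i]
Zero-padded 9-point DFT provides frequency interpolation.

DFT_9([x, 0, ...]) = [9, 0.0813-5.8945i, -1.5530+2.2148i, 3.0000+1.7321i, 2.9718+0.3151i, 2.9718-0.3151i, 3.0000-1.7321i, -1.5530-2.2148i, 0.0813+5.8945i]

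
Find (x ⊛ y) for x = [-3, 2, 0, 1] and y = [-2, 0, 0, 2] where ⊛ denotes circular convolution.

(x ⊛ y)[n] = Σ(m=0 to 3) x[m] · y[(n-m) mod 4]

Computing each output sample:
(x ⊛ y)[0] = 10
(x ⊛ y)[1] = -4
(x ⊛ y)[2] = 2
(x ⊛ y)[3] = -8

x ⊛ y = [10, -4, 2, -8]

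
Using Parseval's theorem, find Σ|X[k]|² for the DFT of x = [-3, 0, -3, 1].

Parseval: Σ|x[n]|² = (1/N)Σ|X[k]|², so Σ|X[k]|² = N·Σ|x[n]|² = 4·19.0000

Σ|X[k]|² = N·Σ|x[n]|² = 4·19.0000 = 76.0000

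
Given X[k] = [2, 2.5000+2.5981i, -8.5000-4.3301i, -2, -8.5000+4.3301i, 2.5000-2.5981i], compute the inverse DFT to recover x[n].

x[n] = (1/6) Σ(k=0 to 5) X[k] · e^(2πikn/6)

Computing each x[n]:
x[0] = -2
x[1] = 3
x[2] = -1
x[3] = -3
x[4] = 3
x[5] = 2

x = [-2, 3, -1, -3, 3, 2]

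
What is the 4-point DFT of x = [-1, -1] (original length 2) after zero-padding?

Original 2-point DFT: [-2, 0]
Zero-padded 4-point DFT provides frequency interpolation.

DFT_4([x, 0, ...]) = [-2, -1+1i, 0, -1-1i]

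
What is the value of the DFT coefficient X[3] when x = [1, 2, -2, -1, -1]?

X[3] = Σ(n=0 to 4) x[n] · ω_5^(3n) where ω_5 = e^(-2πi/5)
= (1)·ω_5^0 + (2)·ω_5^3 + (-2)·ω_5^6 + (-1)·ω_5^9 + (-1)·ω_5^12

X[3] = -0.7361+2.7144i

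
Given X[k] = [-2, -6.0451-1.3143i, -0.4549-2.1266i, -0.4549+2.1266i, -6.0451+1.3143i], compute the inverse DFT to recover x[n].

x[n] = (1/5) Σ(k=0 to 4) X[k] · e^(2πikn/5)

Computing each x[n]:
x[0] = -3
x[1] = 0
x[2] = 1
x[3] = 2
x[4] = -2

x = [-3, 0, 1, 2, -2]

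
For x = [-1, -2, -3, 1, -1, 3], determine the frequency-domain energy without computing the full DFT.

Parseval: Σ|x[n]|² = (1/N)Σ|X[k]|², so Σ|X[k]|² = N·Σ|x[n]|² = 6·25.0000

Σ|X[k]|² = N·Σ|x[n]|² = 6·25.0000 = 150.0000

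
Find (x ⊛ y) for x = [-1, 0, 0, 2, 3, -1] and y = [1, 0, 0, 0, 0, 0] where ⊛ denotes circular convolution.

(x ⊛ y)[n] = Σ(m=0 to 5) x[m] · y[(n-m) mod 6]

Computing each output sample:
(x ⊛ y)[0] = -1
(x ⊛ y)[1] = 0
(x ⊛ y)[2] = 0
(x ⊛ y)[3] = 2
(x ⊛ y)[4] = 3
(x ⊛ y)[5] = -1

x ⊛ y = [-1, 0, 0, 2, 3, -1]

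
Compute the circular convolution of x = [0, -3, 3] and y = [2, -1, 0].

(x ⊛ y)[n] = Σ(m=0 to 2) x[m] · y[(n-m) mod 3]

Computing each output sample:
(x ⊛ y)[0] = -3
(x ⊛ y)[1] = -6
(x ⊛ y)[2] = 9

x ⊛ y = [-3, -6, 9]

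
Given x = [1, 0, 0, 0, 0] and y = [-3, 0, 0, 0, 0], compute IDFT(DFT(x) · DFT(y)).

(x ⊛ y)[n] = Σ(m=0 to 4) x[m] · y[(n-m) mod 5]

Computing each output sample:
(x ⊛ y)[0] = -3
(x ⊛ y)[1] = 0
(x ⊛ y)[2] = 0
(x ⊛ y)[3] = 0
(x ⊛ y)[4] = 0

x ⊛ y = [-3, 0, 0, 0, 0]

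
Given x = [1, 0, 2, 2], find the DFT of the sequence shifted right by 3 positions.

Time shift by 3: X_shifted[k] = ω_4^(3k) · X[k]
Shifted x = [0, 2, 2, 1]

DFT(x[n-3]) = [5, -2-1i, -1, -2+1i]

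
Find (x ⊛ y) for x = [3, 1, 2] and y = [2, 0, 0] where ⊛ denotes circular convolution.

(x ⊛ y)[n] = Σ(m=0 to 2) x[m] · y[(n-m) mod 3]

Computing each output sample:
(x ⊛ y)[0] = 6
(x ⊛ y)[1] = 2
(x ⊛ y)[2] = 4

x ⊛ y = [6, 2, 4]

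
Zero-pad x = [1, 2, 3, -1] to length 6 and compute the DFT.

Original 4-point DFT: [5, -2-3i, 3, -2+3i]
Zero-padded 6-point DFT provides frequency interpolation.

DFT_6([x, 0, ...]) = [5, 1.5000-4.3301i, -2.5000+0.8660i, 3, -2.5000-0.8660i, 1.5000+4.3301i]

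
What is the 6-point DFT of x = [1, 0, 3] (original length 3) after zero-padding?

Original 3-point DFT: [4, -0.5000+2.5981i, -0.5000-2.5981i]
Zero-padded 6-point DFT provides frequency interpolation.

DFT_6([x, 0, ...]) = [4, -0.5000-2.5981i, -0.5000+2.5981i, 4, -0.5000-2.5981i, -0.5000+2.5981i]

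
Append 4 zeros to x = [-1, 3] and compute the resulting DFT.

Original 2-point DFT: [2, -4]
Zero-padded 6-point DFT provides frequency interpolation.

DFT_6([x, 0, ...]) = [2, 0.5000-2.5981i, -2.5000-2.5981i, -4, -2.5000+2.5981i, 0.5000+2.5981i]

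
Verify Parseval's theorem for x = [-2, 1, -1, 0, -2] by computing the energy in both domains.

Time domain:
Σ|x[n]|² = |-2|² + |1|² + |-1|² + |0|² + |-2|² = 10.0000

Frequency domain:
(1/5)Σ|X[k]|² = (1/5)(|-4|² + |-1.5000-2.2654i|² + |-1.5000-2.7144i|² + |-1.5000+2.7144i|² + |-1.5000+2.2654i|²) = (1/5)·50.0000 = 10.0000

Both sides agree, confirming Parseval's theorem.

Σ|x[n]|² = (1/N)Σ|X[k]|² = 10.0000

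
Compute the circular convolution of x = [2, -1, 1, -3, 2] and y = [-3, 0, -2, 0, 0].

(x ⊛ y)[n] = Σ(m=0 to 4) x[m] · y[(n-m) mod 5]

Computing each output sample:
(x ⊛ y)[0] = 0
(x ⊛ y)[1] = -1
(x ⊛ y)[2] = -7
(x ⊛ y)[3] = 11
(x ⊛ y)[4] = -8

x ⊛ y = [0, -1, -7, 11, -8]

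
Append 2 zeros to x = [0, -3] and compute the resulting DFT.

Original 2-point DFT: [-3, 3]
Zero-padded 4-point DFT provides frequency interpolation.

DFT_4([x, 0, ...]) = [-3, 3i, 3, -3i]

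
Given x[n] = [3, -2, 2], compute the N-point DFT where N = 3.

X[k] = Σ(n=0 to 2) x[n] · ω_3^(nk)
where ω_3 = e^(-2πi/3)

Computing each X[k]:
X[0] = 3
X[1] = 3.0000+3.4641i
X[2] = 3.0000-3.4641i

X = [3, 3.0000+3.4641i, 3.0000-3.4641i]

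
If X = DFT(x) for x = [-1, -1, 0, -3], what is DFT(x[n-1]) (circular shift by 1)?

Time shift by 1: X_shifted[k] = ω_4^(1k) · X[k]
Shifted x = [-3, -1, -1, 0]

DFT(x[n-1]) = [-5, -2+1i, -3, -2-1i]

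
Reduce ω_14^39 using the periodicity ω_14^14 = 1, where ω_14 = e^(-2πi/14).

Since ω_14^14 = 1, powers reduce modulo 14.
39 mod 14 = 11
So ω_14^39 = ω_14^11 = e^(-2πi·11/14)

ω_14^39 = ω_14^11 = 0.2225+0.9749i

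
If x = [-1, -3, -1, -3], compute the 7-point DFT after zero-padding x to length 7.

Original 4-point DFT: [-8, 0, 4, 0]
Zero-padded 7-point DFT provides frequency interpolation.

DFT_7([x, 0, ...]) = [-8, 0.0550+4.6221i, -1.3019+0.1454i, 1.7470+3.4446i, 1.7470-3.4446i, -1.3019-0.1454i, 0.0550-4.6221i]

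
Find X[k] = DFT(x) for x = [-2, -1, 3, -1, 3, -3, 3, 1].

X[k] = Σ(n=0 to 7) x[n] · ω_8^(nk)
where ω_8 = e^(-2πi/8)

Computing each X[k]:
X[0] = 3
X[1] = -2.1716
X[2] = -5+4i
X[3] = -7.8284
X[4] = 11
X[5] = -7.8284
X[6] = -5-4i
X[7] = -2.1716

X = [3, -2.1716, -5+4i, -7.8284, 11, -7.8284, -5-4i, -2.1716]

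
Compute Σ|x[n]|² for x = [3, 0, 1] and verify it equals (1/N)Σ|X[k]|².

Time domain:
Σ|x[n]|² = |3|² + |0|² + |1|² = 10.0000

Frequency domain:
(1/3)Σ|X[k]|² = (1/3)(|4|² + |2.5000+0.8660i|² + |2.5000-0.8660i|²) = (1/3)·30.0000 = 10.0000

Both sides agree, confirming Parseval's theorem.

Σ|x[n]|² = (1/N)Σ|X[k]|² = 10.0000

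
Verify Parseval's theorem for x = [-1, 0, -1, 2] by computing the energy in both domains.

Time domain:
Σ|x[n]|² = |-1|² + |0|² + |-1|² + |2|² = 6.0000

Frequency domain:
(1/4)Σ|X[k]|² = (1/4)(|0|² + |2i|² + |-4|² + |-2i|²) = (1/4)·24.0000 = 6.0000

Both sides agree, confirming Parseval's theorem.

Σ|x[n]|² = (1/N)Σ|X[k]|² = 6.0000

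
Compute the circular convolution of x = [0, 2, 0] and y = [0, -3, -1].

(x ⊛ y)[n] = Σ(m=0 to 2) x[m] · y[(n-m) mod 3]

Computing each output sample:
(x ⊛ y)[0] = -2
(x ⊛ y)[1] = 0
(x ⊛ y)[2] = -6

x ⊛ y = [-2, 0, -6]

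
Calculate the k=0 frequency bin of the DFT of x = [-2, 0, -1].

X[0] = Σ(n=0 to 2) x[n] · ω_3^0 = Σ x[n]
= (-2) + (0) + (-1)

X[0] = -3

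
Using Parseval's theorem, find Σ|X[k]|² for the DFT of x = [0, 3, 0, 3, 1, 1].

Parseval: Σ|x[n]|² = (1/N)Σ|X[k]|², so Σ|X[k]|² = N·Σ|x[n]|² = 6·20.0000

Σ|X[k]|² = N·Σ|x[n]|² = 6·20.0000 = 120.0000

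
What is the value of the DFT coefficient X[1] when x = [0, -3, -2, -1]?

X[1] = Σ(n=0 to 3) x[n] · ω_4^(1n) where ω_4 = e^(-2πi/4)
= (0)·ω_4^0 + (-3)·ω_4^1 + (-2)·ω_4^2 + (-1)·ω_4^3

X[1] = 2+2i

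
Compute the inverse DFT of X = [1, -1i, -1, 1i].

x[n] = (1/4) Σ(k=0 to 3) X[k] · e^(2πikn/4)

Computing each x[n]:
x[0] = 0
x[1] = 1
x[2] = 0
x[3] = 0

x = [0, 1, 0, 0]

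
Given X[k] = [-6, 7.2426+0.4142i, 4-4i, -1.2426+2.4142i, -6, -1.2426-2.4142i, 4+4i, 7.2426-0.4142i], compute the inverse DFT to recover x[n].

x[n] = (1/8) Σ(k=0 to 7) X[k] · e^(2πikn/8)

Computing each x[n]:
x[0] = 1
x[1] = 2
x[2] = -2
x[3] = -3
x[4] = -2
x[5] = 0
x[6] = -3
x[7] = 1

x = [1, 2, -2, -3, -2, 0, -3, 1]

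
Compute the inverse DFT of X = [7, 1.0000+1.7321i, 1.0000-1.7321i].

x[n] = (1/3) Σ(k=0 to 2) X[k] · e^(2πikn/3)

Computing each x[n]:
x[0] = 3
x[1] = 1
x[2] = 3

x = [3, 1, 3]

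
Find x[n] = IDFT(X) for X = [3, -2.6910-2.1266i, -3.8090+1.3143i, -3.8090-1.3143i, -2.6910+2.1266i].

x[n] = (1/5) Σ(k=0 to 4) X[k] · e^(2πikn/5)

Computing each x[n]:
x[0] = -2
x[1] = 2
x[2] = 2
x[3] = 0
x[4] = 1

x = [-2, 2, 2, 0, 1]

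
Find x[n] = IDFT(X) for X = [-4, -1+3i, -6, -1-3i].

x[n] = (1/4) Σ(k=0 to 3) X[k] · e^(2πikn/4)

Computing each x[n]:
x[0] = -3
x[1] = -1
x[2] = -2
x[3] = 2

x = [-3, -1, -2, 2]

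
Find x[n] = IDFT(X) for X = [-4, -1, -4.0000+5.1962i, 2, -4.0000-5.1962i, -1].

x[n] = (1/6) Σ(k=0 to 5) X[k] · e^(2πikn/6)

Computing each x[n]:
x[0] = -2
x[1] = -2
x[2] = 2
x[3] = -2
x[4] = -1
x[5] = 1

x = [-2, -2, 2, -2, -1, 1]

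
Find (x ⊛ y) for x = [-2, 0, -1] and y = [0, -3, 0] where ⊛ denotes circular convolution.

(x ⊛ y)[n] = Σ(m=0 to 2) x[m] · y[(n-m) mod 3]

Computing each output sample:
(x ⊛ y)[0] = 3
(x ⊛ y)[1] = 6
(x ⊛ y)[2] = 0

x ⊛ y = [3, 6, 0]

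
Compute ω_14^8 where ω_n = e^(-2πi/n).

ω_14^8 = e^(-2πi·8/14)
= cos(-2π·8/14) + i·sin(-2π·8/14)
= cos(-16π/14) + i·sin(-16π/14)

ω_14^8 = cos(-16π/14) + i·sin(-16π/14) = -0.9010+0.4339i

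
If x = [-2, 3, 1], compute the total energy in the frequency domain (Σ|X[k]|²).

Parseval: Σ|x[n]|² = (1/N)Σ|X[k]|², so Σ|X[k]|² = N·Σ|x[n]|² = 3·14.0000

Σ|X[k]|² = N·Σ|x[n]|² = 3·14.0000 = 42.0000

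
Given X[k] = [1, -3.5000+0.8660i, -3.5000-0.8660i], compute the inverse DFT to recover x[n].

x[n] = (1/3) Σ(k=0 to 2) X[k] · e^(2πikn/3)

Computing each x[n]:
x[0] = -2
x[1] = 1
x[2] = 2

x = [-2, 1, 2]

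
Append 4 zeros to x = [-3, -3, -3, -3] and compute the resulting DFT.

Original 4-point DFT: [-12, 0, 0, 0]
Zero-padded 8-point DFT provides frequency interpolation.

DFT_8([x, 0, ...]) = [-12, -3.0000+7.2426i, 0, -3.0000+1.2426i, 0, -3.0000-1.2426i, 0, -3.0000-7.2426i]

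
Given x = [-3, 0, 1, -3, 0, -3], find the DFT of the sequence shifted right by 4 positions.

Time shift by 4: X_shifted[k] = ω_6^(4k) · X[k]
Shifted x = [1, -3, 0, -3, -3, 0]

DFT(x[n-4]) = [-8, 4, 1.0000+5.1962i, 4, 1.0000-5.1962i, 4]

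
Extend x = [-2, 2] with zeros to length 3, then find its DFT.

Original 2-point DFT: [0, -4]
Zero-padded 3-point DFT provides frequency interpolation.

DFT_3([x, 0, ...]) = [0, -3.0000-1.7321i, -3.0000+1.7321i]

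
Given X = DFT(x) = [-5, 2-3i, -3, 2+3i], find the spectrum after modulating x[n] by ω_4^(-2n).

Modulation property: DFT(ω_4^(-2n)·x[n]) = X[(k-2) mod 4], so circularly shift X by 2 positions.

X[k-2] = [-3, 2+3i, -5, 2-3i]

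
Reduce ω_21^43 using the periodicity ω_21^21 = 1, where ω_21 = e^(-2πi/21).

Since ω_21^21 = 1, powers reduce modulo 21.
43 mod 21 = 1
So ω_21^43 = ω_21^1 = e^(-2πi·1/21)

ω_21^43 = ω_21^1 = 0.9556-0.2948i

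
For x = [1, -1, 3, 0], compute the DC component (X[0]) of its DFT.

X[0] = Σ(n=0 to 3) x[n] · ω_4^0 = Σ x[n]
= (1) + (-1) + (3) + (0)

X[0] = 3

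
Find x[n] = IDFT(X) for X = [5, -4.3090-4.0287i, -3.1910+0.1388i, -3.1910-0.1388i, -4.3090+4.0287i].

x[n] = (1/5) Σ(k=0 to 4) X[k] · e^(2πikn/5)

Computing each x[n]:
x[0] = -2
x[1] = 3
x[2] = 3
x[3] = 1
x[4] = 0

x = [-2, 3, 3, 1, 0]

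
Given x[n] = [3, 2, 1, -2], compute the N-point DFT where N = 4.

X[k] = Σ(n=0 to 3) x[n] · ω_4^(nk)
where ω_4 = e^(-2πi/4)

Computing each X[k]:
X[0] = 4
X[1] = 2-4i
X[2] = 4
X[3] = 2+4i

X = [4, 2-4i, 4, 2+4i]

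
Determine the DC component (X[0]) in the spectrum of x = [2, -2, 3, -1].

X[0] = Σ(n=0 to 3) x[n] · ω_4^0 = Σ x[n]
= (2) + (-2) + (3) + (-1)

X[0] = 2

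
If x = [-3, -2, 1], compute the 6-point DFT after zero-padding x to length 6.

Original 3-point DFT: [-4, -2.5000+2.5981i, -2.5000-2.5981i]
Zero-padded 6-point DFT provides frequency interpolation.

DFT_6([x, 0, ...]) = [-4, -4.5000+0.8660i, -2.5000+2.5981i, 0, -2.5000-2.5981i, -4.5000-0.8660i]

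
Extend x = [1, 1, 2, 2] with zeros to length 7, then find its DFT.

Original 4-point DFT: [6, -1+1i, 0, -1-1i]
Zero-padded 7-point DFT provides frequency interpolation.

DFT_7([x, 0, ...]) = [6, -0.6235-3.5995i, 0.2225+1.4565i, 0.9010-0.8201i, 0.9010+0.8201i, 0.2225-1.4565i, -0.6235+3.5995i]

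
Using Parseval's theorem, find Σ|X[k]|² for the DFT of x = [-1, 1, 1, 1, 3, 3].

Parseval: Σ|x[n]|² = (1/N)Σ|X[k]|², so Σ|X[k]|² = N·Σ|x[n]|² = 6·22.0000

Σ|X[k]|² = N·Σ|x[n]|² = 6·22.0000 = 132.0000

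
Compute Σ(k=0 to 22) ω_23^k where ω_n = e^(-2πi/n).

Sum of all nth roots of unity equals 0 for n > 1 (geometric series with r ≠ 1).

0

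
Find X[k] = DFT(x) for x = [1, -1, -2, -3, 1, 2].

X[k] = Σ(n=0 to 5) x[n] · ω_6^(nk)
where ω_6 = e^(-2πi/6)

Computing each X[k]:
X[0] = -2
X[1] = 5.0000+5.1962i
X[2] = -2
X[3] = 2
X[4] = -2
X[5] = 5.0000-5.1962i

X = [-2, 5.0000+5.1962i, -2, 2, -2, 5.0000-5.1962i]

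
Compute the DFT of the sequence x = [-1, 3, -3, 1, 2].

X[k] = Σ(n=0 to 4) x[n] · ω_5^(nk)
where ω_5 = e^(-2πi/5)

Computing each X[k]:
X[0] = 2
X[1] = 2.1631+1.4001i
X[2] = -5.6631-4.3920i
X[3] = -5.6631+4.3920i
X[4] = 2.1631-1.4001i

X = [2, 2.1631+1.4001i, -5.6631-4.3920i, -5.6631+4.3920i, 2.1631-1.4001i]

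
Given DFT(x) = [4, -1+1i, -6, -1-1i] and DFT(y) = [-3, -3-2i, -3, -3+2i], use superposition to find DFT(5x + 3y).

By linearity: DFT(5x + 3y) = 5·DFT(x) + 3·DFT(y)
= 5·[4, -1+1i, -6, -1-1i] + 3·[-3, -3-2i, -3, -3+2i]

Computing element-wise:
Z[0] = 5·(4) + 3·(-3) = 11
Z[1] = 5·(-1+1i) + 3·(-3-2i) = -14-1i
Z[2] = 5·(-6) + 3·(-3) = -39
Z[3] = 5·(-1-1i) + 3·(-3+2i) = -14+1i

DFT(5x + 3y) = 5·X + 3·Y = [11, -14-1i, -39, -14+1i]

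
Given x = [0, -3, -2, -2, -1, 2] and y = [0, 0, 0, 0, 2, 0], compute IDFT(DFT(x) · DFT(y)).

(x ⊛ y)[n] = Σ(m=0 to 5) x[m] · y[(n-m) mod 6]

Computing each output sample:
(x ⊛ y)[0] = -4
(x ⊛ y)[1] = -4
(x ⊛ y)[2] = -2
(x ⊛ y)[3] = 4
(x ⊛ y)[4] = 0
(x ⊛ y)[5] = -6

x ⊛ y = [-4, -4, -2, 4, 0, -6]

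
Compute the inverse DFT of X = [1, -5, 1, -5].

x[n] = (1/4) Σ(k=0 to 3) X[k] · e^(2πikn/4)

Computing each x[n]:
x[0] = -2
x[1] = 0
x[2] = 3
x[3] = 0

x = [-2, 0, 3, 0]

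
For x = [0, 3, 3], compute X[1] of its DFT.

X[1] = Σ(n=0 to 2) x[n] · ω_3^(1n) where ω_3 = e^(-2πi/3)
= (0)·ω_3^0 + (3)·ω_3^1 + (3)·ω_3^2

X[1] = -3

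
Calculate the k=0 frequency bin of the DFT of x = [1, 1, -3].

X[0] = Σ(n=0 to 2) x[n] · ω_3^0 = Σ x[n]
= (1) + (1) + (-3)

X[0] = -1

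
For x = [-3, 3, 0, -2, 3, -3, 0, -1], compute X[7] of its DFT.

X[7] = Σ(n=0 to 7) x[n] · ω_8^(7n) where ω_8 = e^(-2πi/8)
= (-3)·ω_8^0 + (3)·ω_8^7 + (0)·ω_8^14 + (-2)·ω_8^21 + (3)·ω_8^28 + (-3)·ω_8^35 + (0)·ω_8^42 + (-1)·ω_8^49

X[7] = -1.0503+3.5355i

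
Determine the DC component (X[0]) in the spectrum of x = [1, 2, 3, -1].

X[0] = Σ(n=0 to 3) x[n] · ω_4^0 = Σ x[n]
= (1) + (2) + (3) + (-1)

X[0] = 5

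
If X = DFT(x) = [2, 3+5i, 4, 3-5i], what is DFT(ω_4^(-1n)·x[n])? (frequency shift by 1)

Modulation property: DFT(ω_4^(-1n)·x[n]) = X[(k-1) mod 4], so circularly shift X by 1 positions.

X[k-1] = [3-5i, 2, 3+5i, 4]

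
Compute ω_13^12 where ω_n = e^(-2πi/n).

ω_13^12 = e^(-2πi·12/13)
= cos(-2π·12/13) + i·sin(-2π·12/13)
= cos(-24π/13) + i·sin(-24π/13)

ω_13^12 = cos(-24π/13) + i·sin(-24π/13) = 0.8855+0.4647i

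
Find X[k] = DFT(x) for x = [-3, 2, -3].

X[k] = Σ(n=0 to 2) x[n] · ω_3^(nk)
where ω_3 = e^(-2πi/3)

Computing each X[k]:
X[0] = -4
X[1] = -2.5000-4.3301i
X[2] = -2.5000+4.3301i

X = [-4, -2.5000-4.3301i, -2.5000+4.3301i]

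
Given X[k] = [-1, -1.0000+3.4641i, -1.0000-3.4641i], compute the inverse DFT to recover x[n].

x[n] = (1/3) Σ(k=0 to 2) X[k] · e^(2πikn/3)

Computing each x[n]:
x[0] = -1
x[1] = -2
x[2] = 2

x = [-1, -2, 2]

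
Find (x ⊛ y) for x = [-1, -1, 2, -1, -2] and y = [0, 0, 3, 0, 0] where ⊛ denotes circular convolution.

(x ⊛ y)[n] = Σ(m=0 to 4) x[m] · y[(n-m) mod 5]

Computing each output sample:
(x ⊛ y)[0] = -3
(x ⊛ y)[1] = -6
(x ⊛ y)[2] = -3
(x ⊛ y)[3] = -3
(x ⊛ y)[4] = 6

x ⊛ y = [-3, -6, -3, -3, 6]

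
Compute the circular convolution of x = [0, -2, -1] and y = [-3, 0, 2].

(x ⊛ y)[n] = Σ(m=0 to 2) x[m] · y[(n-m) mod 3]

Computing each output sample:
(x ⊛ y)[0] = -4
(x ⊛ y)[1] = 4
(x ⊛ y)[2] = 3

x ⊛ y = [-4, 4, 3]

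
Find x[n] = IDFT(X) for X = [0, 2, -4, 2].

x[n] = (1/4) Σ(k=0 to 3) X[k] · e^(2πikn/4)

Computing each x[n]:
x[0] = 0
x[1] = 1
x[2] = -2
x[3] = 1

x = [0, 1, -2, 1]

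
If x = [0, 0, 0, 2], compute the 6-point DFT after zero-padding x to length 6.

Original 4-point DFT: [2, 2i, -2, -2i]
Zero-padded 6-point DFT provides frequency interpolation.

DFT_6([x, 0, ...]) = [2, -2, 2, -2, 2, -2]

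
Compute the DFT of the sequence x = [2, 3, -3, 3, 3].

X[k] = Σ(n=0 to 4) x[n] · ω_5^(nk)
where ω_5 = e^(-2πi/5)

Computing each X[k]:
X[0] = 8
X[1] = 3.8541+3.5267i
X[2] = -2.8541-5.7063i
X[3] = -2.8541+5.7063i
X[4] = 3.8541-3.5267i

X = [8, 3.8541+3.5267i, -2.8541-5.7063i, -2.8541+5.7063i, 3.8541-3.5267i]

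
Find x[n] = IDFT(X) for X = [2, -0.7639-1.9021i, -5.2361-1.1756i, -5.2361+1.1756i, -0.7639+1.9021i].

x[n] = (1/5) Σ(k=0 to 4) X[k] · e^(2πikn/5)

Computing each x[n]:
x[0] = -2
x[1] = 3
x[2] = 0
x[3] = 0
x[4] = 1

x = [-2, 3, 0, 0, 1]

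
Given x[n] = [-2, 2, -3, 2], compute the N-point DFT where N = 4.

X[k] = Σ(n=0 to 3) x[n] · ω_4^(nk)
where ω_4 = e^(-2πi/4)

Computing each X[k]:
X[0] = -1
X[1] = 1
X[2] = -9
X[3] = 1

X = [-1, 1, -9, 1]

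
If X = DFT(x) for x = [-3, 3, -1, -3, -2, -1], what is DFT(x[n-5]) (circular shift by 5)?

Time shift by 5: X_shifted[k] = ω_6^(5k) · X[k]
Shifted x = [3, -1, -3, -2, -1, -3]

DFT(x[n-5]) = [-7, 5, 5.0000-3.4641i, 5, 5.0000+3.4641i, 5]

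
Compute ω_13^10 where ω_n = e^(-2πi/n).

ω_13^10 = e^(-2πi·10/13)
= cos(-2π·10/13) + i·sin(-2π·10/13)
= cos(-20π/13) + i·sin(-20π/13)

ω_13^10 = cos(-20π/13) + i·sin(-20π/13) = 0.1205+0.9927i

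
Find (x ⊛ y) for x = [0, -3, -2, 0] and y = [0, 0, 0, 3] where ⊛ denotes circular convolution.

(x ⊛ y)[n] = Σ(m=0 to 3) x[m] · y[(n-m) mod 4]

Computing each output sample:
(x ⊛ y)[0] = -9
(x ⊛ y)[1] = -6
(x ⊛ y)[2] = 0
(x ⊛ y)[3] = 0

x ⊛ y = [-9, -6, 0, 0]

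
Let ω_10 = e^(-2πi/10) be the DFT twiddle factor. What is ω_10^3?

ω_10^3 = e^(-2πi·3/10)
= cos(-2π·3/10) + i·sin(-2π·3/10)
= cos(-6π/10) + i·sin(-6π/10)

ω_10^3 = cos(-6π/10) + i·sin(-6π/10) = -0.3090-0.9511i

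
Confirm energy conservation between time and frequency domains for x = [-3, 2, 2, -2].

Time domain:
Σ|x[n]|² = |-3|² + |2|² + |2|² + |-2|² = 21.0000

Frequency domain:
(1/4)Σ|X[k]|² = (1/4)(|-1|² + |-5-4i|² + |-1|² + |-5+4i|²) = (1/4)·84.0000 = 21.0000

Both sides agree, confirming Parseval's theorem.

Σ|x[n]|² = (1/N)Σ|X[k]|² = 21.0000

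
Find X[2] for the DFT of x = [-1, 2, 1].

X[2] = Σ(n=0 to 2) x[n] · ω_3^(2n) where ω_3 = e^(-2πi/3)
= (-1)·ω_3^0 + (2)·ω_3^2 + (1)·ω_3^4

X[2] = -2.5000+0.8660i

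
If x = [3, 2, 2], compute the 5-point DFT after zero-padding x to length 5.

Original 3-point DFT: [7, 1, 1]
Zero-padded 5-point DFT provides frequency interpolation.

DFT_5([x, 0, ...]) = [7, 2.0000-3.0777i, 2.0000+0.7265i, 2.0000-0.7265i, 2.0000+3.0777i]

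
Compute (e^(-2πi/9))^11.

Since ω_9^9 = 1, powers reduce modulo 9.
11 mod 9 = 2
So ω_9^11 = ω_9^2 = e^(-2πi·2/9)

ω_9^11 = ω_9^2 = 0.1736-0.9848i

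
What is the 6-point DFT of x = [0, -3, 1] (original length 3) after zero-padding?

Original 3-point DFT: [-2, 1.0000+3.4641i, 1.0000-3.4641i]
Zero-padded 6-point DFT provides frequency interpolation.

DFT_6([x, 0, ...]) = [-2, -2.0000+1.7321i, 1.0000+3.4641i, 4, 1.0000-3.4641i, -2.0000-1.7321i]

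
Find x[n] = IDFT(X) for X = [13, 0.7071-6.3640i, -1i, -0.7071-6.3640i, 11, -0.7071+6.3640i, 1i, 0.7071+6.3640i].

x[n] = (1/8) Σ(k=0 to 7) X[k] · e^(2πikn/8)

Computing each x[n]:
x[0] = 3
x[1] = 3
x[2] = 3
x[3] = 2
x[4] = 3
x[5] = -2
x[6] = 3
x[7] = -2

x = [3, 3, 3, 2, 3, -2, 3, -2]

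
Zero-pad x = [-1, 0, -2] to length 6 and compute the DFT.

Original 3-point DFT: [-3, -1.7321i, 1.7321i]
Zero-padded 6-point DFT provides frequency interpolation.

DFT_6([x, 0, ...]) = [-3, 1.7321i, -1.7321i, -3, 1.7321i, -1.7321i]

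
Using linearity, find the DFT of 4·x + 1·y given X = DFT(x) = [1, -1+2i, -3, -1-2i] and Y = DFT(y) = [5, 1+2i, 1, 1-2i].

By linearity: DFT(4x + 1y) = 4·DFT(x) + 1·DFT(y)
= 4·[1, -1+2i, -3, -1-2i] + 1·[5, 1+2i, 1, 1-2i]

Computing element-wise:
Z[0] = 4·(1) + 1·(5) = 9
Z[1] = 4·(-1+2i) + 1·(1+2i) = -3+10i
Z[2] = 4·(-3) + 1·(1) = -11
Z[3] = 4·(-1-2i) + 1·(1-2i) = -3-10i

DFT(4x + 1y) = 4·X + 1·Y = [9, -3+10i, -11, -3-10i]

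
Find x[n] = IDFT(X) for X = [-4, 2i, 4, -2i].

x[n] = (1/4) Σ(k=0 to 3) X[k] · e^(2πikn/4)

Computing each x[n]:
x[0] = 0
x[1] = -3
x[2] = 0
x[3] = -1

x = [0, -3, 0, -1]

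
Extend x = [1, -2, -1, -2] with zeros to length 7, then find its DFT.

Original 4-point DFT: [-4, 2, 4, 2]
Zero-padded 7-point DFT provides frequency interpolation.

DFT_7([x, 0, ...]) = [-4, 1.7775+3.4064i, 1.0990-0.0477i, 2.6235+2.0358i, 2.6235-2.0358i, 1.0990+0.0477i, 1.7775-3.4064i]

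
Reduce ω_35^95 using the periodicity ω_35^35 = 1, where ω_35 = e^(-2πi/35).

Since ω_35^35 = 1, powers reduce modulo 35.
95 mod 35 = 25
So ω_35^95 = ω_35^25 = e^(-2πi·25/35)

ω_35^95 = ω_35^25 = -0.2225+0.9749i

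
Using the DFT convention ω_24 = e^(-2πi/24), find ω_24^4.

ω_24^4 = e^(-2πi·4/24)
= cos(-2π·4/24) + i·sin(-2π·4/24)
= cos(-8π/24) + i·sin(-8π/24)

ω_24^4 = cos(-8π/24) + i·sin(-8π/24) = 0.5000-0.8660i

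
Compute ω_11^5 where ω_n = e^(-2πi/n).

ω_11^5 = e^(-2πi·5/11)
= cos(-2π·5/11) + i·sin(-2π·5/11)
= cos(-10π/11) + i·sin(-10π/11)

ω_11^5 = cos(-10π/11) + i·sin(-10π/11) = -0.9595-0.2817i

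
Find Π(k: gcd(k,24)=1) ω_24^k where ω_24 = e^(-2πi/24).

The primitive 24th roots of unity are ω_24^k for k coprime to 24: k ∈ {1, 5, 7, 11, 13, 17, 19, 23}
Their product equals the constant term of the cyclotomic polynomial Φ_24(x) up to sign.
For n ≥ 3, the product of all primitive nth roots of unity is 1. (For n=1 it is 1; for n=2 it is -1.)

1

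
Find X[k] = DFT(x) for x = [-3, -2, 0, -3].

X[k] = Σ(n=0 to 3) x[n] · ω_4^(nk)
where ω_4 = e^(-2πi/4)

Computing each X[k]:
X[0] = -8
X[1] = -3-1i
X[2] = 2
X[3] = -3+1i

X = [-8, -3-1i, 2, -3+1i]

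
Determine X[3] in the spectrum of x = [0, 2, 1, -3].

X[3] = Σ(n=0 to 3) x[n] · ω_4^(3n) where ω_4 = e^(-2πi/4)
= (0)·ω_4^0 + (2)·ω_4^3 + (1)·ω_4^6 + (-3)·ω_4^9

X[3] = -1+5i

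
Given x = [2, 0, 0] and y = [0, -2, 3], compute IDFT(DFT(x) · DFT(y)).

(x ⊛ y)[n] = Σ(m=0 to 2) x[m] · y[(n-m) mod 3]

Computing each output sample:
(x ⊛ y)[0] = 0
(x ⊛ y)[1] = -4
(x ⊛ y)[2] = 6

x ⊛ y = [0, -4, 6]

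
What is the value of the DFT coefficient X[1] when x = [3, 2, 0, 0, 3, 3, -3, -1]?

X[1] = Σ(n=0 to 7) x[n] · ω_8^(1n) where ω_8 = e^(-2πi/8)
= (3)·ω_8^0 + (2)·ω_8^1 + (0)·ω_8^2 + (0)·ω_8^3 + (3)·ω_8^4 + (3)·ω_8^5 + (-3)·ω_8^6 + (-1)·ω_8^7

X[1] = -1.4142-3.0000i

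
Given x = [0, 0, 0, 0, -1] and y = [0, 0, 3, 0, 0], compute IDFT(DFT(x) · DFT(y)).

(x ⊛ y)[n] = Σ(m=0 to 4) x[m] · y[(n-m) mod 5]

Computing each output sample:
(x ⊛ y)[0] = 0
(x ⊛ y)[1] = -3
(x ⊛ y)[2] = 0
(x ⊛ y)[3] = 0
(x ⊛ y)[4] = 0

x ⊛ y = [0, -3, 0, 0, 0]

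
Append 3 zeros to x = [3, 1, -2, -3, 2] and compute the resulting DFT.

Original 5-point DFT: [1, 7.9721+0.3633i, -0.9721+1.5388i, -0.9721-1.5388i, 7.9721-0.3633i]
Zero-padded 8-point DFT provides frequency interpolation.

DFT_8([x, 0, ...]) = [1, 3.8284+3.4142i, 7-4i, -1.8284-0.5858i, 5, -1.8284+0.5858i, 7+4i, 3.8284-3.4142i]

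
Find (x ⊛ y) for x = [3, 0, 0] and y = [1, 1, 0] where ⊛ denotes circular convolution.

(x ⊛ y)[n] = Σ(m=0 to 2) x[m] · y[(n-m) mod 3]

Computing each output sample:
(x ⊛ y)[0] = 3
(x ⊛ y)[1] = 3
(x ⊛ y)[2] = 0

x ⊛ y = [3, 3, 0]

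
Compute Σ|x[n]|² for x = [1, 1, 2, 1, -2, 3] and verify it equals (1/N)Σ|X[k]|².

Time domain:
Σ|x[n]|² = |1|² + |1|² + |2|² + |1|² + |-2|² + |3|² = 20.0000

Frequency domain:
(1/6)Σ|X[k]|² = (1/6)(|6|² + |2.0000-1.7321i|² + |5.1962i|² + |-4|² + |-5.1962i|² + |2.0000+1.7321i|²) = (1/6)·120.0000 = 20.0000

Both sides agree, confirming Parseval's theorem.

Σ|x[n]|² = (1/N)Σ|X[k]|² = 20.0000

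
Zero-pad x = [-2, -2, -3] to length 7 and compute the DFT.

Original 3-point DFT: [-7, 0.5000-0.8660i, 0.5000+0.8660i]
Zero-padded 7-point DFT provides frequency interpolation.

DFT_7([x, 0, ...]) = [-7, -2.5794+4.4884i, 1.1479+0.6482i, -2.0685-1.4777i, -2.0685+1.4777i, 1.1479-0.6482i, -2.5794-4.4884i]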